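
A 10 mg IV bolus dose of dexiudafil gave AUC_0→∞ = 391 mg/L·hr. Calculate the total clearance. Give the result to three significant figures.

CL = 0.0256 L/hr

CL = Dose_iv / AUC_0→∞
   = 10 / 391 = 0.0255754 L/hr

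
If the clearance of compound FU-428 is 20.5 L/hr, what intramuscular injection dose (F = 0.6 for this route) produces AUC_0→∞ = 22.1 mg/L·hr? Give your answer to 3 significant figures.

Dose = 755 mg

Dose = CL × AUC_0→∞ / F
     = 20.5 × 22.1 / 0.6 = 755.083 mg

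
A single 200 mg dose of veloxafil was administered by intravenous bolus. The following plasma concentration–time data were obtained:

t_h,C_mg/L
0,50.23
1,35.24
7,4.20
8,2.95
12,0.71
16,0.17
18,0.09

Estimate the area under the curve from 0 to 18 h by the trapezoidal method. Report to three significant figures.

AUC = 174 mg/L·h

Trapezoidal AUC_0→18:
  [0→1]: (50.23+35.24)/2 × 1 = 42.735
  [1→7]: (35.24+4.20)/2 × 6 = 118.32
  [7→8]: (4.20+2.95)/2 × 1 = 3.575
  [8→12]: (2.95+0.71)/2 × 4 = 7.32
  [12→16]: (0.71+0.17)/2 × 4 = 1.76
  [16→18]: (0.17+0.09)/2 × 2 = 0.26
  Sum = 173.97 mg/L·h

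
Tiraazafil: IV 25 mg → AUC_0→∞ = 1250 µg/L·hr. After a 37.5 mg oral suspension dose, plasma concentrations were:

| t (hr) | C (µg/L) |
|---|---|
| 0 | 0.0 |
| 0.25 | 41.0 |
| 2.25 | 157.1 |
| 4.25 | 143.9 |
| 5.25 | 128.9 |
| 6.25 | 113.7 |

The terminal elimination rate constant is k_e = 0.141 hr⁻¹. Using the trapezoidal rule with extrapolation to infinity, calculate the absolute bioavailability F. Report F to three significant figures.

Trapezoidal AUC_0→6.25 (oral suspension):
  [0→0.25]: (0.0+41.0)/2 × 0.25 = 5.125
  [0.25→2.25]: (41.0+157.1)/2 × 2 = 198.1
  [2.25→4.25]: (157.1+143.9)/2 × 2 = 301.0
  [4.25→5.25]: (143.9+128.9)/2 × 1 = 136.4
  [5.25→6.25]: (128.9+113.7)/2 × 1 = 121.3
  Sum = 761.925 µg/L·hr
Tail: C_last/k_e = 113.7/0.141 = 806.383
AUC_0→∞ (oral suspension) = 761.925 + 806.383 = 1568.308 µg/L·hr
F = (AUC_ev/D_ev)/(AUC_iv/D_iv) = (1568.308/37.5)/(1250/25) = 41.8215/50 = 0.8364

F = 0.836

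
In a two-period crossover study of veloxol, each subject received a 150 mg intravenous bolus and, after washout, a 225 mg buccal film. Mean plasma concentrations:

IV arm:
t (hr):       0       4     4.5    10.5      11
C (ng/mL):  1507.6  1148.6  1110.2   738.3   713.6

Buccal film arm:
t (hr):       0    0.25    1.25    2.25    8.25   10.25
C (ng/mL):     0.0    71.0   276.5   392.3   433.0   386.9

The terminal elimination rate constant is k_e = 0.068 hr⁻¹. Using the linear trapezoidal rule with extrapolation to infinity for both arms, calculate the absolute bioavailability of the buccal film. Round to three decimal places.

Trapezoidal AUC_0→11 (IV):
  [0→4]: (1507.6+1148.6)/2 × 4 = 5312.4
  [4→4.5]: (1148.6+1110.2)/2 × 0.5 = 564.7
  [4.5→10.5]: (1110.2+738.3)/2 × 6 = 5545.5
  [10.5→11]: (738.3+713.6)/2 × 0.5 = 362.975
  Sum = 11785.575 ng/mL·hr
IV tail: 713.6/0.068 = 10494.118; AUC_iv,0→∞ = 11785.575 + 10494.118 = 22279.693 ng/mL·hr
Trapezoidal AUC_0→10.25 (buccal film):
  [0→0.25]: (0.0+71.0)/2 × 0.25 = 8.875
  [0.25→1.25]: (71.0+276.5)/2 × 1 = 173.75
  [1.25→2.25]: (276.5+392.3)/2 × 1 = 334.4
  [2.25→8.25]: (392.3+433.0)/2 × 6 = 2475.9
  [8.25→10.25]: (433.0+386.9)/2 × 2 = 819.9
  Sum = 3812.825 ng/mL·hr
buccal film tail: 386.9/0.068 = 5689.706; AUC_ev,0→∞ = 3812.825 + 5689.706 = 9502.531 ng/mL·hr
F = (AUC_ev/D_ev)/(AUC_iv/D_iv) = (9502.531/225)/(22279.693/150) = 42.2335/148.531 = 0.2843

F = 0.284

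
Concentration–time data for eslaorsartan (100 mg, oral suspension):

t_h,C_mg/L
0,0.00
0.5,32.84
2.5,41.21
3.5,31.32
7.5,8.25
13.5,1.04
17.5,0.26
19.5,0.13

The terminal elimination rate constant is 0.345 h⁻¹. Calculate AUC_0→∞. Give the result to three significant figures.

AUC = 229 mg/L·h

Trapezoidal AUC_0→19.5:
  [0→0.5]: (0.00+32.84)/2 × 0.5 = 8.21
  [0.5→2.5]: (32.84+41.21)/2 × 2 = 74.05
  [2.5→3.5]: (41.21+31.32)/2 × 1 = 36.265
  [3.5→7.5]: (31.32+8.25)/2 × 4 = 79.14
  [7.5→13.5]: (8.25+1.04)/2 × 6 = 27.87
  [13.5→17.5]: (1.04+0.26)/2 × 4 = 2.6
  [17.5→19.5]: (0.26+0.13)/2 × 2 = 0.39
  Sum = 228.525 mg/L·h
Extrapolated tail: C_last / k_e = 0.13 / 0.345 = 0.377
AUC_0→∞ = 228.525 + 0.377 = 228.902 mg/L·h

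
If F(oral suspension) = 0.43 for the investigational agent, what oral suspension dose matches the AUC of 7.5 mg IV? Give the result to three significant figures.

For equal systemic exposure: F × D_ev = D_iv
D_ev = D_iv / F = 7.5 / 0.43 = 17.4419 mg

D_oral = 17.4 mg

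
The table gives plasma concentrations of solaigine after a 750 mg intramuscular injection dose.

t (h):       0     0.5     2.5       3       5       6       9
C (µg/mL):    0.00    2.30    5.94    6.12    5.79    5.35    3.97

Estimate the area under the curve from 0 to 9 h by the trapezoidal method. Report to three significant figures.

Trapezoidal AUC_0→9:
  [0→0.5]: (0.00+2.30)/2 × 0.5 = 0.575
  [0.5→2.5]: (2.30+5.94)/2 × 2 = 8.24
  [2.5→3]: (5.94+6.12)/2 × 0.5 = 3.015
  [3→5]: (6.12+5.79)/2 × 2 = 11.91
  [5→6]: (5.79+5.35)/2 × 1 = 5.57
  [6→9]: (5.35+3.97)/2 × 3 = 13.98
  Sum = 43.29 µg/mL·h

AUC = 43.3 µg/mL·h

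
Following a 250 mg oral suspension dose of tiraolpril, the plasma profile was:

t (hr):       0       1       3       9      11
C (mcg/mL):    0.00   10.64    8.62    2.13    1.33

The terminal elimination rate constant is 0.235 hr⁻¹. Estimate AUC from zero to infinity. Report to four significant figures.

Trapezoidal AUC_0→11:
  [0→1]: (0.00+10.64)/2 × 1 = 5.32
  [1→3]: (10.64+8.62)/2 × 2 = 19.26
  [3→9]: (8.62+2.13)/2 × 6 = 32.25
  [9→11]: (2.13+1.33)/2 × 2 = 3.46
  Sum = 60.29 mcg/mL·hr
Extrapolated tail: C_last / k_e = 1.33 / 0.235 = 5.660
AUC_0→∞ = 60.29 + 5.660 = 65.95 mcg/mL·hr

AUC = 65.95 mcg/mL·hr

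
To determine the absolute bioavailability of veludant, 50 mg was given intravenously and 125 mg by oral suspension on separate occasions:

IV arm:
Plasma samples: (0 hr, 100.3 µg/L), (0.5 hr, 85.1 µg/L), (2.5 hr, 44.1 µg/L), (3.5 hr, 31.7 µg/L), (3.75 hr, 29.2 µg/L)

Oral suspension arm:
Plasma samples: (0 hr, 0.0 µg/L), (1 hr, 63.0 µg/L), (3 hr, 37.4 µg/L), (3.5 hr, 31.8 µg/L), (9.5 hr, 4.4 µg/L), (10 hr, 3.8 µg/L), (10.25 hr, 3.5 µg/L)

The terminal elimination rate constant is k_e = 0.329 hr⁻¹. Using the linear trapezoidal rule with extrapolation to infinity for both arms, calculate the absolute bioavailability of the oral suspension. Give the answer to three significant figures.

F = 0.350

Trapezoidal AUC_0→3.75 (IV):
  [0→0.5]: (100.3+85.1)/2 × 0.5 = 46.35
  [0.5→2.5]: (85.1+44.1)/2 × 2 = 129.2
  [2.5→3.5]: (44.1+31.7)/2 × 1 = 37.9
  [3.5→3.75]: (31.7+29.2)/2 × 0.25 = 7.6125
  Sum = 221.0625 µg/L·hr
IV tail: 29.2/0.329 = 88.754; AUC_iv,0→∞ = 221.0625 + 88.754 = 309.8165 µg/L·hr
Trapezoidal AUC_0→10.25 (oral suspension):
  [0→1]: (0.0+63.0)/2 × 1 = 31.5
  [1→3]: (63.0+37.4)/2 × 2 = 100.4
  [3→3.5]: (37.4+31.8)/2 × 0.5 = 17.3
  [3.5→9.5]: (31.8+4.4)/2 × 6 = 108.6
  [9.5→10]: (4.4+3.8)/2 × 0.5 = 2.05
  [10→10.25]: (3.8+3.5)/2 × 0.25 = 0.9125
  Sum = 260.7625 µg/L·hr
oral suspension tail: 3.5/0.329 = 10.638; AUC_ev,0→∞ = 260.7625 + 10.638 = 271.4005 µg/L·hr
F = (AUC_ev/D_ev)/(AUC_iv/D_iv) = (271.4005/125)/(309.8165/50) = 2.171204/6.19633 = 0.3504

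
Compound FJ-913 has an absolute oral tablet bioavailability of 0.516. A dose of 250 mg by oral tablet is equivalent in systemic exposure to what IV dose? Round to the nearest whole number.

Systemic exposure from an extravascular dose = F × D_ev, so the equivalent IV dose is F × D_ev.
D_iv = F × D_ev = 0.516 × 250 = 129 mg

D_iv = 129 mg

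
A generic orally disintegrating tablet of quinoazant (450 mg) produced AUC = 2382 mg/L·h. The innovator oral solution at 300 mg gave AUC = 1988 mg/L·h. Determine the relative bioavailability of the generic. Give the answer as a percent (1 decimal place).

F_rel = 79.9%

F_rel = (AUC_test/D_test) / (AUC_ref/D_ref)
      = (2382/450) / (1988/300)
      = 5.29333 / 6.62667 = 0.7988 = 79.88%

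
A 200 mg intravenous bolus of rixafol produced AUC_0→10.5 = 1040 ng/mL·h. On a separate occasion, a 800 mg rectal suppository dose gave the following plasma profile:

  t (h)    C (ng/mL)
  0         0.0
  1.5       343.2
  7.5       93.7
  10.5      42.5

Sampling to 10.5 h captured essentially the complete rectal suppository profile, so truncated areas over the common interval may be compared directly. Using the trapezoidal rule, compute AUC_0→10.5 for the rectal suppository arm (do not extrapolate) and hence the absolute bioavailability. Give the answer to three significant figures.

Trapezoidal AUC_0→10.5 (rectal suppository):
  [0→1.5]: (0.0+343.2)/2 × 1.5 = 257.4
  [1.5→7.5]: (343.2+93.7)/2 × 6 = 1310.7
  [7.5→10.5]: (93.7+42.5)/2 × 3 = 204.3
  Sum = 1772.4 ng/mL·h
F = (AUC_ev/D_ev)/(AUC_iv/D_iv) = (1772.4/800)/(1040/200) = 2.2155/5.2 = 0.4261

F = 0.426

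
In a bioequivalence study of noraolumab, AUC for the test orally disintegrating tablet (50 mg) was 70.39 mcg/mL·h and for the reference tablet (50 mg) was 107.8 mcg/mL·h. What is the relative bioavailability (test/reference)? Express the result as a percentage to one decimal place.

F_rel = 65.3%

F_rel = (AUC_test/D_test) / (AUC_ref/D_ref)
      = (70.39/50) / (107.8/50)
      = 1.4078 / 2.156 = 0.6530 = 65.30%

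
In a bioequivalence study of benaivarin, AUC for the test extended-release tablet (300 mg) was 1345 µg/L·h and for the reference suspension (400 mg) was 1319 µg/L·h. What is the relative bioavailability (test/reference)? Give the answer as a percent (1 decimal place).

F_rel = 136.0%

F_rel = (AUC_test/D_test) / (AUC_ref/D_ref)
      = (1345/300) / (1319/400)
      = 4.48333 / 3.2975 = 1.3596 = 135.96%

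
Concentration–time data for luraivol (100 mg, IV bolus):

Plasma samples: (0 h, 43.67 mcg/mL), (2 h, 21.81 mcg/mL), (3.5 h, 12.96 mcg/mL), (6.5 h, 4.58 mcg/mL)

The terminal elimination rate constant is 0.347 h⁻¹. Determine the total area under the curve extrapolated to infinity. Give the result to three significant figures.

Trapezoidal AUC_0→6.5:
  [0→2]: (43.67+21.81)/2 × 2 = 65.48
  [2→3.5]: (21.81+12.96)/2 × 1.5 = 26.0775
  [3.5→6.5]: (12.96+4.58)/2 × 3 = 26.31
  Sum = 117.8675 mcg/mL·h
Extrapolated tail: C_last / k_e = 4.58 / 0.347 = 13.199
AUC_0→∞ = 117.8675 + 13.199 = 131.0665 mcg/mL·h

AUC = 131 mcg/mL·h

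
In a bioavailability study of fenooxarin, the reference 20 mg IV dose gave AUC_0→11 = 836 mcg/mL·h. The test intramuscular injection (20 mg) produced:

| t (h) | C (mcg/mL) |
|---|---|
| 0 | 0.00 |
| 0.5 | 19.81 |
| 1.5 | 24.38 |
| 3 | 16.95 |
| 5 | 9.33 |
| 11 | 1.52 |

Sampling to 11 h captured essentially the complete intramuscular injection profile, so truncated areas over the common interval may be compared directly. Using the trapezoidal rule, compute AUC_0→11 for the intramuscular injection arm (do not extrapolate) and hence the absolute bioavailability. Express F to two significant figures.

Trapezoidal AUC_0→11 (intramuscular injection):
  [0→0.5]: (0.00+19.81)/2 × 0.5 = 4.9525
  [0.5→1.5]: (19.81+24.38)/2 × 1 = 22.095
  [1.5→3]: (24.38+16.95)/2 × 1.5 = 30.9975
  [3→5]: (16.95+9.33)/2 × 2 = 26.28
  [5→11]: (9.33+1.52)/2 × 6 = 32.55
  Sum = 116.875 mcg/mL·h
F = (AUC_ev/D_ev)/(AUC_iv/D_iv) = (116.875/20)/(836/20) = 5.84375/41.8 = 0.1398

F = 0.14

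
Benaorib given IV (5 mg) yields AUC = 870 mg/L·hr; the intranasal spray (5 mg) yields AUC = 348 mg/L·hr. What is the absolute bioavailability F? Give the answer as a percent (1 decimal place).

F = 40.0%

F = (AUC_ev / D_ev) / (AUC_iv / D_iv)
  = (348/5) / (870/5)
  = 69.6 / 174 = 0.4000
  = 40.00%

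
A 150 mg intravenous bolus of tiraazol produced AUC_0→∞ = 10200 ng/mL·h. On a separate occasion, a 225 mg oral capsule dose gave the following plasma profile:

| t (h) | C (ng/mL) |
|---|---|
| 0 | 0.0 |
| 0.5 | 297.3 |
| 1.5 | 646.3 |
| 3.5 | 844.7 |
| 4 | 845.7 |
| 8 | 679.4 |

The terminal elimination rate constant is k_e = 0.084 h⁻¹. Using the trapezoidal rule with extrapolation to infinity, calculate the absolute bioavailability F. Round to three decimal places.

Trapezoidal AUC_0→8 (oral capsule):
  [0→0.5]: (0.0+297.3)/2 × 0.5 = 74.325
  [0.5→1.5]: (297.3+646.3)/2 × 1 = 471.8
  [1.5→3.5]: (646.3+844.7)/2 × 2 = 1491.0
  [3.5→4]: (844.7+845.7)/2 × 0.5 = 422.6
  [4→8]: (845.7+679.4)/2 × 4 = 3050.2
  Sum = 5509.925 ng/mL·h
Tail: C_last/k_e = 679.4/0.084 = 8088.095
AUC_0→∞ (oral capsule) = 5509.925 + 8088.095 = 13598.02 ng/mL·h
F = (AUC_ev/D_ev)/(AUC_iv/D_iv) = (13598.02/225)/(10200/150) = 60.4356/68 = 0.8888

F = 0.889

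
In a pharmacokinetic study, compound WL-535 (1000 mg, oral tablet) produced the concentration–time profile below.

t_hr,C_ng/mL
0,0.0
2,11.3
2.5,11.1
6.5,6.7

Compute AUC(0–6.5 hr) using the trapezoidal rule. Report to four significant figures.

AUC = 52.50 ng/mL·hr

Trapezoidal AUC_0→6.5:
  [0→2]: (0.0+11.3)/2 × 2 = 11.3
  [2→2.5]: (11.3+11.1)/2 × 0.5 = 5.6
  [2.5→6.5]: (11.1+6.7)/2 × 4 = 35.6
  Sum = 52.5 ng/mL·hr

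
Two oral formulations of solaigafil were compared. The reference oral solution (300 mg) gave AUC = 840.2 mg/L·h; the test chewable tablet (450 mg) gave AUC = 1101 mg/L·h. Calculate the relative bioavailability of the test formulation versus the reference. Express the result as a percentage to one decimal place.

F_rel = 87.4%

F_rel = (AUC_test/D_test) / (AUC_ref/D_ref)
      = (1101/450) / (840.2/300)
      = 2.44667 / 2.80067 = 0.8736 = 87.36%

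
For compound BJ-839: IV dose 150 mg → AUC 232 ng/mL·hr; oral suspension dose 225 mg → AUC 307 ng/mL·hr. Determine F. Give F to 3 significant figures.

F = (AUC_ev / D_ev) / (AUC_iv / D_iv)
  = (307/225) / (232/150)
  = 1.36444 / 1.54667 = 0.8822

F = 0.882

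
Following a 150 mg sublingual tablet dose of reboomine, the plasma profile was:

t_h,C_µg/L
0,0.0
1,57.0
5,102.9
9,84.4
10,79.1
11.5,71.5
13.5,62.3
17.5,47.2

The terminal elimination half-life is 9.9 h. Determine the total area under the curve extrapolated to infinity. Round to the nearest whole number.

AUC = 1945 µg/L·h

Trapezoidal AUC_0→17.5:
  [0→1]: (0.0+57.0)/2 × 1 = 28.5
  [1→5]: (57.0+102.9)/2 × 4 = 319.8
  [5→9]: (102.9+84.4)/2 × 4 = 374.6
  [9→10]: (84.4+79.1)/2 × 1 = 81.75
  [10→11.5]: (79.1+71.5)/2 × 1.5 = 112.95
  [11.5→13.5]: (71.5+62.3)/2 × 2 = 133.8
  [13.5→17.5]: (62.3+47.2)/2 × 4 = 219.0
  Sum = 1270.4 µg/L·h
k_e = ln2 / t½ = 0.693147 / 9.9 = 0.0700 h^-1
Extrapolated tail: C_last / k_e = 47.2 / 0.07 = 674.286
AUC_0→∞ = 1270.4 + 674.286 = 1944.686 µg/L·h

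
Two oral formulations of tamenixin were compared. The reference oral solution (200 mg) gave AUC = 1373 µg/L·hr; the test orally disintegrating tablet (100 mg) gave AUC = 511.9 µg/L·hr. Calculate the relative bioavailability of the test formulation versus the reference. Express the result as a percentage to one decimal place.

F_rel = 74.6%

F_rel = (AUC_test/D_test) / (AUC_ref/D_ref)
      = (511.9/100) / (1373/200)
      = 5.119 / 6.865 = 0.7457 = 74.57%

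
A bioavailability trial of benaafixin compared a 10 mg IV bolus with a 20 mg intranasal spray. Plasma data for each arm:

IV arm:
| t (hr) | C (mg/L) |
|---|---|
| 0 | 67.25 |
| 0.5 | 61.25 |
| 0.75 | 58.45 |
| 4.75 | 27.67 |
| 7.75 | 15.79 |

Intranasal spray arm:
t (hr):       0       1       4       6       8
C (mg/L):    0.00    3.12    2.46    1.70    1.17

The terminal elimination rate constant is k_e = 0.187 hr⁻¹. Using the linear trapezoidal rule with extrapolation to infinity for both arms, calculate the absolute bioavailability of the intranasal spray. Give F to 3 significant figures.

Trapezoidal AUC_0→7.75 (IV):
  [0→0.5]: (67.25+61.25)/2 × 0.5 = 32.125
  [0.5→0.75]: (61.25+58.45)/2 × 0.25 = 14.9625
  [0.75→4.75]: (58.45+27.67)/2 × 4 = 172.24
  [4.75→7.75]: (27.67+15.79)/2 × 3 = 65.19
  Sum = 284.5175 mg/L·hr
IV tail: 15.79/0.187 = 84.439; AUC_iv,0→∞ = 284.5175 + 84.439 = 368.9565 mg/L·hr
Trapezoidal AUC_0→8 (intranasal spray):
  [0→1]: (0.00+3.12)/2 × 1 = 1.56
  [1→4]: (3.12+2.46)/2 × 3 = 8.37
  [4→6]: (2.46+1.70)/2 × 2 = 4.16
  [6→8]: (1.70+1.17)/2 × 2 = 2.87
  Sum = 16.96 mg/L·hr
intranasal spray tail: 1.17/0.187 = 6.257; AUC_ev,0→∞ = 16.96 + 6.257 = 23.217 mg/L·hr
F = (AUC_ev/D_ev)/(AUC_iv/D_iv) = (23.217/20)/(368.9565/10) = 1.16085/36.89565 = 0.0315

F = 0.0315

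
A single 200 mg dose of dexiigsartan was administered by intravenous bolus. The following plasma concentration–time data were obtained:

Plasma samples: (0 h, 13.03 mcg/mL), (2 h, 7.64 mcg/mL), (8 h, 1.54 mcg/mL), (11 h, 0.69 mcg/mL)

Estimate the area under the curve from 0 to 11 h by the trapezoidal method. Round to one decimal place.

Trapezoidal AUC_0→11:
  [0→2]: (13.03+7.64)/2 × 2 = 20.67
  [2→8]: (7.64+1.54)/2 × 6 = 27.54
  [8→11]: (1.54+0.69)/2 × 3 = 3.345
  Sum = 51.555 mcg/mL·h

AUC = 51.6 mcg/mL·h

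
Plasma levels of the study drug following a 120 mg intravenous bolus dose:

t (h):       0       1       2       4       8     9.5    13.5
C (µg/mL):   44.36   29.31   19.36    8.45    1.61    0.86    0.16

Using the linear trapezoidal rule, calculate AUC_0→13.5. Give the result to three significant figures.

Trapezoidal AUC_0→13.5:
  [0→1]: (44.36+29.31)/2 × 1 = 36.835
  [1→2]: (29.31+19.36)/2 × 1 = 24.335
  [2→4]: (19.36+8.45)/2 × 2 = 27.81
  [4→8]: (8.45+1.61)/2 × 4 = 20.12
  [8→9.5]: (1.61+0.86)/2 × 1.5 = 1.8525
  [9.5→13.5]: (0.86+0.16)/2 × 4 = 2.04
  Sum = 112.9925 µg/mL·h

AUC = 113 µg/mL·h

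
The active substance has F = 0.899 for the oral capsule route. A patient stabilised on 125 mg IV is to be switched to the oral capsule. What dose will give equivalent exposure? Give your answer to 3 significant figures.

For equal systemic exposure: F × D_ev = D_iv
D_ev = D_iv / F = 125 / 0.899 = 139.043 mg

D_oral = 139 mg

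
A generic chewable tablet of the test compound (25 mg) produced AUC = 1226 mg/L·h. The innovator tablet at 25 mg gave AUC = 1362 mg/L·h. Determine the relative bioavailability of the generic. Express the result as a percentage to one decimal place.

F_rel = 90.0%

F_rel = (AUC_test/D_test) / (AUC_ref/D_ref)
      = (1226/25) / (1362/25)
      = 49.04 / 54.48 = 0.9001 = 90.01%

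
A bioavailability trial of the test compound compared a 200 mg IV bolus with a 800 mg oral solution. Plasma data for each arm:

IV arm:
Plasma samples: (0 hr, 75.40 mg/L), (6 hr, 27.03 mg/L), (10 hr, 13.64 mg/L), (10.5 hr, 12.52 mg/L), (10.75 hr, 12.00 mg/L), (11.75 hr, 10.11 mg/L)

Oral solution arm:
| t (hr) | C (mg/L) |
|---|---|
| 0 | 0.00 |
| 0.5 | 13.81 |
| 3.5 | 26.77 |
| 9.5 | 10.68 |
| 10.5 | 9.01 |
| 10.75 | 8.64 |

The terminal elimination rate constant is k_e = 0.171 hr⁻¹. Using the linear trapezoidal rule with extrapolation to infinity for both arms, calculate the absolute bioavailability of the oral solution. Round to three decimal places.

Trapezoidal AUC_0→11.75 (IV):
  [0→6]: (75.40+27.03)/2 × 6 = 307.29
  [6→10]: (27.03+13.64)/2 × 4 = 81.34
  [10→10.5]: (13.64+12.52)/2 × 0.5 = 6.54
  [10.5→10.75]: (12.52+12.00)/2 × 0.25 = 3.065
  [10.75→11.75]: (12.00+10.11)/2 × 1 = 11.055
  Sum = 409.29 mg/L·hr
IV tail: 10.11/0.171 = 59.123; AUC_iv,0→∞ = 409.29 + 59.123 = 468.413 mg/L·hr
Trapezoidal AUC_0→10.75 (oral solution):
  [0→0.5]: (0.00+13.81)/2 × 0.5 = 3.4525
  [0.5→3.5]: (13.81+26.77)/2 × 3 = 60.87
  [3.5→9.5]: (26.77+10.68)/2 × 6 = 112.35
  [9.5→10.5]: (10.68+9.01)/2 × 1 = 9.845
  [10.5→10.75]: (9.01+8.64)/2 × 0.25 = 2.20625
  Sum = 188.72375 mg/L·hr
oral solution tail: 8.64/0.171 = 50.526; AUC_ev,0→∞ = 188.72375 + 50.526 = 239.24975 mg/L·hr
F = (AUC_ev/D_ev)/(AUC_iv/D_iv) = (239.24975/800)/(468.413/200) = 0.299062/2.342065 = 0.1277

F = 0.128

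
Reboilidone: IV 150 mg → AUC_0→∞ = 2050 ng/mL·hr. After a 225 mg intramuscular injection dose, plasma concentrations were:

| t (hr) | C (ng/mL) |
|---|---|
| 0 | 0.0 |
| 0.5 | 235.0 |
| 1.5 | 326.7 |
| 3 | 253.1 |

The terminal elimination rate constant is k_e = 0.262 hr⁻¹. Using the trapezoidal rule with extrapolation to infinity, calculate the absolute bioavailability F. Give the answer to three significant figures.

F = 0.566

Trapezoidal AUC_0→3 (intramuscular injection):
  [0→0.5]: (0.0+235.0)/2 × 0.5 = 58.75
  [0.5→1.5]: (235.0+326.7)/2 × 1 = 280.85
  [1.5→3]: (326.7+253.1)/2 × 1.5 = 434.85
  Sum = 774.45 ng/mL·hr
Tail: C_last/k_e = 253.1/0.262 = 966.031
AUC_0→∞ (intramuscular injection) = 774.45 + 966.031 = 1740.481 ng/mL·hr
F = (AUC_ev/D_ev)/(AUC_iv/D_iv) = (1740.481/225)/(2050/150) = 7.73547/13.6667 = 0.5660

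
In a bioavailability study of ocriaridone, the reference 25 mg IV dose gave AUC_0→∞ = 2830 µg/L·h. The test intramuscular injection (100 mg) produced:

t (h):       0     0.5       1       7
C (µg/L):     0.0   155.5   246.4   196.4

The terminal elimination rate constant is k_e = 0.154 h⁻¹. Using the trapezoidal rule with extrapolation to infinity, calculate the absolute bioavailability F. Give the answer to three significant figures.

F = 0.242

Trapezoidal AUC_0→7 (intramuscular injection):
  [0→0.5]: (0.0+155.5)/2 × 0.5 = 38.875
  [0.5→1]: (155.5+246.4)/2 × 0.5 = 100.475
  [1→7]: (246.4+196.4)/2 × 6 = 1328.4
  Sum = 1467.75 µg/L·h
Tail: C_last/k_e = 196.4/0.154 = 1275.325
AUC_0→∞ (intramuscular injection) = 1467.75 + 1275.325 = 2743.075 µg/L·h
F = (AUC_ev/D_ev)/(AUC_iv/D_iv) = (2743.075/100)/(2830/25) = 27.43075/113.2 = 0.2423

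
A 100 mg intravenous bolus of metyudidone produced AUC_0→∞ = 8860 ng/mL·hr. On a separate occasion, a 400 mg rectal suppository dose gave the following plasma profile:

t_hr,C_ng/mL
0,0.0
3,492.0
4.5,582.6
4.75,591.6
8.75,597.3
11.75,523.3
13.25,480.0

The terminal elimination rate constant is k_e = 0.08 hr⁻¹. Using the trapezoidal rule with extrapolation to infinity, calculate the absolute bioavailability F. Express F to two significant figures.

Trapezoidal AUC_0→13.25 (rectal suppository):
  [0→3]: (0.0+492.0)/2 × 3 = 738.0
  [3→4.5]: (492.0+582.6)/2 × 1.5 = 805.95
  [4.5→4.75]: (582.6+591.6)/2 × 0.25 = 146.775
  [4.75→8.75]: (591.6+597.3)/2 × 4 = 2377.8
  [8.75→11.75]: (597.3+523.3)/2 × 3 = 1680.9
  [11.75→13.25]: (523.3+480.0)/2 × 1.5 = 752.475
  Sum = 6501.9 ng/mL·hr
Tail: C_last/k_e = 480.0/0.08 = 6000.000
AUC_0→∞ (rectal suppository) = 6501.9 + 6000.000 = 12501.9 ng/mL·hr
F = (AUC_ev/D_ev)/(AUC_iv/D_iv) = (12501.9/400)/(8860/100) = 31.25475/88.6 = 0.3528

F = 0.35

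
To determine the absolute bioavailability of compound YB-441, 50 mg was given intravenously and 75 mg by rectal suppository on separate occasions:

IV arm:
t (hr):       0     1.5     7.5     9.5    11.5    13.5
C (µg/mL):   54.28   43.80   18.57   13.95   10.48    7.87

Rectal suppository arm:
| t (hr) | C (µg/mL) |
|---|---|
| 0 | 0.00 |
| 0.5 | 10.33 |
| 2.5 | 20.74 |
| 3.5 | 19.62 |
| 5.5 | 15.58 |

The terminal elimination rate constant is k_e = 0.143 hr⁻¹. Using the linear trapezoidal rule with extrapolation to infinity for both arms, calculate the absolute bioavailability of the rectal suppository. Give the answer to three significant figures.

Trapezoidal AUC_0→13.5 (IV):
  [0→1.5]: (54.28+43.80)/2 × 1.5 = 73.56
  [1.5→7.5]: (43.80+18.57)/2 × 6 = 187.11
  [7.5→9.5]: (18.57+13.95)/2 × 2 = 32.52
  [9.5→11.5]: (13.95+10.48)/2 × 2 = 24.43
  [11.5→13.5]: (10.48+7.87)/2 × 2 = 18.35
  Sum = 335.97 µg/mL·hr
IV tail: 7.87/0.143 = 55.035; AUC_iv,0→∞ = 335.97 + 55.035 = 391.005 µg/mL·hr
Trapezoidal AUC_0→5.5 (rectal suppository):
  [0→0.5]: (0.00+10.33)/2 × 0.5 = 2.5825
  [0.5→2.5]: (10.33+20.74)/2 × 2 = 31.07
  [2.5→3.5]: (20.74+19.62)/2 × 1 = 20.18
  [3.5→5.5]: (19.62+15.58)/2 × 2 = 35.2
  Sum = 89.0325 µg/mL·hr
rectal suppository tail: 15.58/0.143 = 108.951; AUC_ev,0→∞ = 89.0325 + 108.951 = 197.9835 µg/mL·hr
F = (AUC_ev/D_ev)/(AUC_iv/D_iv) = (197.9835/75)/(391.005/50) = 2.63978/7.8201 = 0.3376

F = 0.338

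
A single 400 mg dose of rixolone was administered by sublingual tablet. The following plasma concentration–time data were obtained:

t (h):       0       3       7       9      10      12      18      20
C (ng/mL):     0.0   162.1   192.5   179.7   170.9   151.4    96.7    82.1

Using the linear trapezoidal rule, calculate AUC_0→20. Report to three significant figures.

Trapezoidal AUC_0→20:
  [0→3]: (0.0+162.1)/2 × 3 = 243.15
  [3→7]: (162.1+192.5)/2 × 4 = 709.2
  [7→9]: (192.5+179.7)/2 × 2 = 372.2
  [9→10]: (179.7+170.9)/2 × 1 = 175.3
  [10→12]: (170.9+151.4)/2 × 2 = 322.3
  [12→18]: (151.4+96.7)/2 × 6 = 744.3
  [18→20]: (96.7+82.1)/2 × 2 = 178.8
  Sum = 2745.25 ng/mL·h

AUC = 2750 ng/mL·h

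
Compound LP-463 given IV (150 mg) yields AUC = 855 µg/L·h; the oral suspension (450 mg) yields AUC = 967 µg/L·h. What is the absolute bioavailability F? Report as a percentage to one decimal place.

F = 37.7%

F = (AUC_ev / D_ev) / (AUC_iv / D_iv)
  = (967/450) / (855/150)
  = 2.14889 / 5.7 = 0.3770
  = 37.70%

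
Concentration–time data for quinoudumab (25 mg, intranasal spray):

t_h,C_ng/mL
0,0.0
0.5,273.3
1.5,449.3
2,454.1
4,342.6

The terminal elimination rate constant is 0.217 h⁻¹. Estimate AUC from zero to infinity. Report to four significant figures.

Trapezoidal AUC_0→4:
  [0→0.5]: (0.0+273.3)/2 × 0.5 = 68.325
  [0.5→1.5]: (273.3+449.3)/2 × 1 = 361.3
  [1.5→2]: (449.3+454.1)/2 × 0.5 = 225.85
  [2→4]: (454.1+342.6)/2 × 2 = 796.7
  Sum = 1452.175 ng/mL·h
Extrapolated tail: C_last / k_e = 342.6 / 0.217 = 1578.802
AUC_0→∞ = 1452.175 + 1578.802 = 3030.977 ng/mL·h

AUC = 3031 ng/mL·h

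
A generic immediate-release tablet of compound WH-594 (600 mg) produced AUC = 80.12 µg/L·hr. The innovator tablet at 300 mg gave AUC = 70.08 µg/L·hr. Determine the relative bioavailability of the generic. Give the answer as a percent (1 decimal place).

F_rel = 57.2%

F_rel = (AUC_test/D_test) / (AUC_ref/D_ref)
      = (80.12/600) / (70.08/300)
      = 0.133533 / 0.2336 = 0.5716 = 57.16%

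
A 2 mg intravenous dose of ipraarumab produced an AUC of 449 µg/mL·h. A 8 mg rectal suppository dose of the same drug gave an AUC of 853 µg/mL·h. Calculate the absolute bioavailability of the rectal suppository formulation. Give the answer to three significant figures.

F = (AUC_ev / D_ev) / (AUC_iv / D_iv)
  = (853/8) / (449/2)
  = 106.625 / 224.5 = 0.4749

F = 0.475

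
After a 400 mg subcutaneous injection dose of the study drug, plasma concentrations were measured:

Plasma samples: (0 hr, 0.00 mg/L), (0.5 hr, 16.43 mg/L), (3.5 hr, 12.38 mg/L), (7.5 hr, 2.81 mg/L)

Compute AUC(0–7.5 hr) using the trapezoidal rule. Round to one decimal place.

Trapezoidal AUC_0→7.5:
  [0→0.5]: (0.00+16.43)/2 × 0.5 = 4.1075
  [0.5→3.5]: (16.43+12.38)/2 × 3 = 43.215
  [3.5→7.5]: (12.38+2.81)/2 × 4 = 30.38
  Sum = 77.7025 mg/L·hr

AUC = 77.7 mg/L·hr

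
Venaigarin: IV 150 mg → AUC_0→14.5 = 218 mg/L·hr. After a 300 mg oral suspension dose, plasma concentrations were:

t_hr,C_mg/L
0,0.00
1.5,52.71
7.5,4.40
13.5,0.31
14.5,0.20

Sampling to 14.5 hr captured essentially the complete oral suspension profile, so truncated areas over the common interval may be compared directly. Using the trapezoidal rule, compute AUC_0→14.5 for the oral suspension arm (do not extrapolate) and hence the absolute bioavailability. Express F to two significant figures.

F = 0.52

Trapezoidal AUC_0→14.5 (oral suspension):
  [0→1.5]: (0.00+52.71)/2 × 1.5 = 39.5325
  [1.5→7.5]: (52.71+4.40)/2 × 6 = 171.33
  [7.5→13.5]: (4.40+0.31)/2 × 6 = 14.13
  [13.5→14.5]: (0.31+0.20)/2 × 1 = 0.255
  Sum = 225.2475 mg/L·hr
F = (AUC_ev/D_ev)/(AUC_iv/D_iv) = (225.2475/300)/(218/150) = 0.750825/1.45333 = 0.5166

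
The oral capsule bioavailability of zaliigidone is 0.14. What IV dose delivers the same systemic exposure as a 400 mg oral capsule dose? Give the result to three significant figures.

D_iv = 56.0 mg

Systemic exposure from an extravascular dose = F × D_ev, so the equivalent IV dose is F × D_ev.
D_iv = F × D_ev = 0.14 × 400 = 56 mg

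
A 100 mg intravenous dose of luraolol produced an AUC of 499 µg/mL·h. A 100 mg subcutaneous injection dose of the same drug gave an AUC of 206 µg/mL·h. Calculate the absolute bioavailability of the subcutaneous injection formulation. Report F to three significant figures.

F = 0.413

F = (AUC_ev / D_ev) / (AUC_iv / D_iv)
  = (206/100) / (499/100)
  = 2.06 / 4.99 = 0.4128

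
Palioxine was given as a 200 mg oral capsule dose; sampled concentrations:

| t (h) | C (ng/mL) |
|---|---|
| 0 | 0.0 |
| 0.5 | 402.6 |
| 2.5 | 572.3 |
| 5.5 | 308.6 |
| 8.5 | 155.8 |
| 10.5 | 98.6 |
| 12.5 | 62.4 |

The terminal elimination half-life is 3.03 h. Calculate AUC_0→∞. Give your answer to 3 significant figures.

AUC = 3780 ng/mL·h

Trapezoidal AUC_0→12.5:
  [0→0.5]: (0.0+402.6)/2 × 0.5 = 100.65
  [0.5→2.5]: (402.6+572.3)/2 × 2 = 974.9
  [2.5→5.5]: (572.3+308.6)/2 × 3 = 1321.35
  [5.5→8.5]: (308.6+155.8)/2 × 3 = 696.6
  [8.5→10.5]: (155.8+98.6)/2 × 2 = 254.4
  [10.5→12.5]: (98.6+62.4)/2 × 2 = 161.0
  Sum = 3508.9 ng/mL·h
k_e = ln2 / t½ = 0.693147 / 3.03 = 0.2288 h^-1
Extrapolated tail: C_last / k_e = 62.4 / 0.2288 = 272.727
AUC_0→∞ = 3508.9 + 272.727 = 3781.627 ng/mL·h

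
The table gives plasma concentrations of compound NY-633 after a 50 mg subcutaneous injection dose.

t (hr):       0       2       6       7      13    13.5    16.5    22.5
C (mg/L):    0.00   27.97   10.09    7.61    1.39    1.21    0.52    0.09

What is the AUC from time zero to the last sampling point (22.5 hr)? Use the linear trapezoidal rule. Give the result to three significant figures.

Trapezoidal AUC_0→22.5:
  [0→2]: (0.00+27.97)/2 × 2 = 27.97
  [2→6]: (27.97+10.09)/2 × 4 = 76.12
  [6→7]: (10.09+7.61)/2 × 1 = 8.85
  [7→13]: (7.61+1.39)/2 × 6 = 27.0
  [13→13.5]: (1.39+1.21)/2 × 0.5 = 0.65
  [13.5→16.5]: (1.21+0.52)/2 × 3 = 2.595
  [16.5→22.5]: (0.52+0.09)/2 × 6 = 1.83
  Sum = 145.015 mg/L·hr

AUC = 145 mg/L·hr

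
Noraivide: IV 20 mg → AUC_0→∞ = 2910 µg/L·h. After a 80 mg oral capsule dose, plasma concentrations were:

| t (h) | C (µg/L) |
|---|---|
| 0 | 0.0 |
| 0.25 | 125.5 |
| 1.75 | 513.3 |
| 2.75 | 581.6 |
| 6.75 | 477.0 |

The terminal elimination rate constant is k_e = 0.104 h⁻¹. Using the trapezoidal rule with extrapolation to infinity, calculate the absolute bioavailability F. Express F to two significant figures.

F = 0.67

Trapezoidal AUC_0→6.75 (oral capsule):
  [0→0.25]: (0.0+125.5)/2 × 0.25 = 15.6875
  [0.25→1.75]: (125.5+513.3)/2 × 1.5 = 479.1
  [1.75→2.75]: (513.3+581.6)/2 × 1 = 547.45
  [2.75→6.75]: (581.6+477.0)/2 × 4 = 2117.2
  Sum = 3159.4375 µg/L·h
Tail: C_last/k_e = 477.0/0.104 = 4586.538
AUC_0→∞ (oral capsule) = 3159.4375 + 4586.538 = 7745.9755 µg/L·h
F = (AUC_ev/D_ev)/(AUC_iv/D_iv) = (7745.9755/80)/(2910/20) = 96.8247/145.5 = 0.6655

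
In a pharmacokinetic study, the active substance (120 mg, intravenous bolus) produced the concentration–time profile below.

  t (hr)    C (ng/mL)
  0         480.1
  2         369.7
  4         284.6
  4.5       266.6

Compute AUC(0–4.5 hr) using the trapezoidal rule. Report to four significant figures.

Trapezoidal AUC_0→4.5:
  [0→2]: (480.1+369.7)/2 × 2 = 849.8
  [2→4]: (369.7+284.6)/2 × 2 = 654.3
  [4→4.5]: (284.6+266.6)/2 × 0.5 = 137.8
  Sum = 1641.9 ng/mL·hr

AUC = 1642 ng/mL·hr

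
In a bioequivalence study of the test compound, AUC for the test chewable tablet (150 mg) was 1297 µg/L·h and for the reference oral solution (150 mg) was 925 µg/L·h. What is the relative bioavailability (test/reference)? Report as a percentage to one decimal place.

F_rel = (AUC_test/D_test) / (AUC_ref/D_ref)
      = (1297/150) / (925/150)
      = 8.64667 / 6.16667 = 1.4022 = 140.22%

F_rel = 140.2%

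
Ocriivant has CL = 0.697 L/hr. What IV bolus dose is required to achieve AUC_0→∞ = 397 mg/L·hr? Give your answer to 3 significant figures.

Dose_iv = CL × AUC_0→∞
     = 0.697 × 397 = 276.709 mg

Dose = 277 mg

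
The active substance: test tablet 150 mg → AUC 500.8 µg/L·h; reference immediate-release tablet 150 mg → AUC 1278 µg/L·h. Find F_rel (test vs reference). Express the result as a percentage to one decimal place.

F_rel = 39.2%

F_rel = (AUC_test/D_test) / (AUC_ref/D_ref)
      = (500.8/150) / (1278/150)
      = 3.33867 / 8.52 = 0.3919 = 39.19%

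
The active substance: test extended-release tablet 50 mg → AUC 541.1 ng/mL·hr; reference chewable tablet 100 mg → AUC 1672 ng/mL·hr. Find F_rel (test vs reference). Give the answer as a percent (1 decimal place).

F_rel = 64.7%

F_rel = (AUC_test/D_test) / (AUC_ref/D_ref)
      = (541.1/50) / (1672/100)
      = 10.822 / 16.72 = 0.6472 = 64.72%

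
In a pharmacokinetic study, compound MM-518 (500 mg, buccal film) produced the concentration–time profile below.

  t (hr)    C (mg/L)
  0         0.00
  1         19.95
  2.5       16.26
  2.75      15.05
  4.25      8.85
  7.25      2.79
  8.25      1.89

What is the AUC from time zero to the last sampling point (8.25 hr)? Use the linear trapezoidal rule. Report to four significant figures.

Trapezoidal AUC_0→8.25:
  [0→1]: (0.00+19.95)/2 × 1 = 9.975
  [1→2.5]: (19.95+16.26)/2 × 1.5 = 27.1575
  [2.5→2.75]: (16.26+15.05)/2 × 0.25 = 3.91375
  [2.75→4.25]: (15.05+8.85)/2 × 1.5 = 17.925
  [4.25→7.25]: (8.85+2.79)/2 × 3 = 17.46
  [7.25→8.25]: (2.79+1.89)/2 × 1 = 2.34
  Sum = 78.77125 mg/L·hr

AUC = 78.77 mg/L·hr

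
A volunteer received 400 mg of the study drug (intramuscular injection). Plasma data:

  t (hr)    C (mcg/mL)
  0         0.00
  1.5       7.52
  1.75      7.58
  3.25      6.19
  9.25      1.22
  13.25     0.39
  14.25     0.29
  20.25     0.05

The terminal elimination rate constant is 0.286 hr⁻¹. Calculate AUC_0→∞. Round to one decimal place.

AUC = 44.8 mcg/mL·hr

Trapezoidal AUC_0→20.25:
  [0→1.5]: (0.00+7.52)/2 × 1.5 = 5.64
  [1.5→1.75]: (7.52+7.58)/2 × 0.25 = 1.8875
  [1.75→3.25]: (7.58+6.19)/2 × 1.5 = 10.3275
  [3.25→9.25]: (6.19+1.22)/2 × 6 = 22.23
  [9.25→13.25]: (1.22+0.39)/2 × 4 = 3.22
  [13.25→14.25]: (0.39+0.29)/2 × 1 = 0.34
  [14.25→20.25]: (0.29+0.05)/2 × 6 = 1.02
  Sum = 44.665 mcg/mL·hr
Extrapolated tail: C_last / k_e = 0.05 / 0.286 = 0.175
AUC_0→∞ = 44.665 + 0.175 = 44.84 mcg/mL·hr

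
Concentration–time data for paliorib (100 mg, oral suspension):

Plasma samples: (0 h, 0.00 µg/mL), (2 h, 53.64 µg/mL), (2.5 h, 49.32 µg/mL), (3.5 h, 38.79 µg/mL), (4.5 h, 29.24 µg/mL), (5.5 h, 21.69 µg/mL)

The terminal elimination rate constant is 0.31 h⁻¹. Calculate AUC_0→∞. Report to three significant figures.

AUC = 253 µg/mL·h

Trapezoidal AUC_0→5.5:
  [0→2]: (0.00+53.64)/2 × 2 = 53.64
  [2→2.5]: (53.64+49.32)/2 × 0.5 = 25.74
  [2.5→3.5]: (49.32+38.79)/2 × 1 = 44.055
  [3.5→4.5]: (38.79+29.24)/2 × 1 = 34.015
  [4.5→5.5]: (29.24+21.69)/2 × 1 = 25.465
  Sum = 182.915 µg/mL·h
Extrapolated tail: C_last / k_e = 21.69 / 0.31 = 69.968
AUC_0→∞ = 182.915 + 69.968 = 252.883 µg/mL·h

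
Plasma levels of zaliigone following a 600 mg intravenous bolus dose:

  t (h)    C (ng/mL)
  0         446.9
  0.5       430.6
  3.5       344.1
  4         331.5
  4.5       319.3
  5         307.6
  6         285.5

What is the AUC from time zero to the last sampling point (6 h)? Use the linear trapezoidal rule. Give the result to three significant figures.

Trapezoidal AUC_0→6:
  [0→0.5]: (446.9+430.6)/2 × 0.5 = 219.375
  [0.5→3.5]: (430.6+344.1)/2 × 3 = 1162.05
  [3.5→4]: (344.1+331.5)/2 × 0.5 = 168.9
  [4→4.5]: (331.5+319.3)/2 × 0.5 = 162.7
  [4.5→5]: (319.3+307.6)/2 × 0.5 = 156.725
  [5→6]: (307.6+285.5)/2 × 1 = 296.55
  Sum = 2166.3 ng/mL·h

AUC = 2170 ng/mL·h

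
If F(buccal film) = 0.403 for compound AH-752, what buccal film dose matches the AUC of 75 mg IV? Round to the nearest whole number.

D_buccal = 186 mg

For equal systemic exposure: F × D_ev = D_iv
D_ev = D_iv / F = 75 / 0.403 = 186.104 mg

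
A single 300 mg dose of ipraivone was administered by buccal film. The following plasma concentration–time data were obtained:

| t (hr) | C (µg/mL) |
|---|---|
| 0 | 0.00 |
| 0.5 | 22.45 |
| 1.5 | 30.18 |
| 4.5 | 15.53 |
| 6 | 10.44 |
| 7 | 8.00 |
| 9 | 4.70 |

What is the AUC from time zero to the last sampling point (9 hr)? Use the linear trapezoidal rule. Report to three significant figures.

AUC = 142 µg/mL·hr

Trapezoidal AUC_0→9:
  [0→0.5]: (0.00+22.45)/2 × 0.5 = 5.6125
  [0.5→1.5]: (22.45+30.18)/2 × 1 = 26.315
  [1.5→4.5]: (30.18+15.53)/2 × 3 = 68.565
  [4.5→6]: (15.53+10.44)/2 × 1.5 = 19.4775
  [6→7]: (10.44+8.00)/2 × 1 = 9.22
  [7→9]: (8.00+4.70)/2 × 2 = 12.7
  Sum = 141.89 µg/mL·hr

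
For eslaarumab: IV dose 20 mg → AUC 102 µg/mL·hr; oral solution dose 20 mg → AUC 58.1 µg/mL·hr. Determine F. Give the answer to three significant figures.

F = (AUC_ev / D_ev) / (AUC_iv / D_iv)
  = (58.1/20) / (102/20)
  = 2.905 / 5.1 = 0.5696

F = 0.570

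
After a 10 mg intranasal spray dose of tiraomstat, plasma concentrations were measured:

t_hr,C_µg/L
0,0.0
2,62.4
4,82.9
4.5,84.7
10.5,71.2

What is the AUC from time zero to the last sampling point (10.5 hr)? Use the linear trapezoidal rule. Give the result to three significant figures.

AUC = 717 µg/L·hr

Trapezoidal AUC_0→10.5:
  [0→2]: (0.0+62.4)/2 × 2 = 62.4
  [2→4]: (62.4+82.9)/2 × 2 = 145.3
  [4→4.5]: (82.9+84.7)/2 × 0.5 = 41.9
  [4.5→10.5]: (84.7+71.2)/2 × 6 = 467.7
  Sum = 717.3 µg/L·hr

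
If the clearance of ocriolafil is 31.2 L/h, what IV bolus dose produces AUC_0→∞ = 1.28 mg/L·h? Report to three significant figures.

Dose_iv = CL × AUC_0→∞
     = 31.2 × 1.28 = 39.936 mg

Dose = 39.9 mg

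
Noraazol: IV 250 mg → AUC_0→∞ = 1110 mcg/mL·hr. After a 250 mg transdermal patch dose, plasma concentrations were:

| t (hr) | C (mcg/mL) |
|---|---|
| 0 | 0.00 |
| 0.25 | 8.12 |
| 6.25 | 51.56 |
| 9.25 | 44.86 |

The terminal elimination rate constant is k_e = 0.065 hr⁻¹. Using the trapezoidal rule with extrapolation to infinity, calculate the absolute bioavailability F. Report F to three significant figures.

F = 0.914

Trapezoidal AUC_0→9.25 (transdermal patch):
  [0→0.25]: (0.00+8.12)/2 × 0.25 = 1.015
  [0.25→6.25]: (8.12+51.56)/2 × 6 = 179.04
  [6.25→9.25]: (51.56+44.86)/2 × 3 = 144.63
  Sum = 324.685 mcg/mL·hr
Tail: C_last/k_e = 44.86/0.065 = 690.154
AUC_0→∞ (transdermal patch) = 324.685 + 690.154 = 1014.839 mcg/mL·hr
F = (AUC_ev/D_ev)/(AUC_iv/D_iv) = (1014.839/250)/(1110/250) = 4.059356/4.44 = 0.9143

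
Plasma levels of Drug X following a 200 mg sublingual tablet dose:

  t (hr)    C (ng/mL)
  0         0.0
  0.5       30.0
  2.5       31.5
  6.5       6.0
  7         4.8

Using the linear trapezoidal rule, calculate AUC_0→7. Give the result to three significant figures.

AUC = 147 ng/mL·hr

Trapezoidal AUC_0→7:
  [0→0.5]: (0.0+30.0)/2 × 0.5 = 7.5
  [0.5→2.5]: (30.0+31.5)/2 × 2 = 61.5
  [2.5→6.5]: (31.5+6.0)/2 × 4 = 75.0
  [6.5→7]: (6.0+4.8)/2 × 0.5 = 2.7
  Sum = 146.7 ng/mL·hr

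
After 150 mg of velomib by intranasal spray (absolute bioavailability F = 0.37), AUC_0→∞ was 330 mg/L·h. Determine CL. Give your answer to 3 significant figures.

CL = F × Dose / AUC_0→∞
   = 0.37 × 150 / 330 = 0.168182 L/h

CL = 0.168 L/h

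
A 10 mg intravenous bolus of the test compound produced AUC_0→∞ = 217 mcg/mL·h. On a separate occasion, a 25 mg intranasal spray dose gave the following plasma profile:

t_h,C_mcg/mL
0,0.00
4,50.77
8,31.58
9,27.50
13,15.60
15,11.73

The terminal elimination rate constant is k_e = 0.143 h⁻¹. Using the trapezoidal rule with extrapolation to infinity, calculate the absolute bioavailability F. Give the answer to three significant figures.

Trapezoidal AUC_0→15 (intranasal spray):
  [0→4]: (0.00+50.77)/2 × 4 = 101.54
  [4→8]: (50.77+31.58)/2 × 4 = 164.7
  [8→9]: (31.58+27.50)/2 × 1 = 29.54
  [9→13]: (27.50+15.60)/2 × 4 = 86.2
  [13→15]: (15.60+11.73)/2 × 2 = 27.33
  Sum = 409.31 mcg/mL·h
Tail: C_last/k_e = 11.73/0.143 = 82.028
AUC_0→∞ (intranasal spray) = 409.31 + 82.028 = 491.338 mcg/mL·h
F = (AUC_ev/D_ev)/(AUC_iv/D_iv) = (491.338/25)/(217/10) = 19.65352/21.7 = 0.9057

F = 0.906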